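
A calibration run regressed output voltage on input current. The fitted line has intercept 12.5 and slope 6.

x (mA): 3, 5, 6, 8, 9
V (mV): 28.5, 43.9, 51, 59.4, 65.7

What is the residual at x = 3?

e = -2

V̂ = 12.5 + 6·3 = 30.5
e = 28.5 − 30.5 = -2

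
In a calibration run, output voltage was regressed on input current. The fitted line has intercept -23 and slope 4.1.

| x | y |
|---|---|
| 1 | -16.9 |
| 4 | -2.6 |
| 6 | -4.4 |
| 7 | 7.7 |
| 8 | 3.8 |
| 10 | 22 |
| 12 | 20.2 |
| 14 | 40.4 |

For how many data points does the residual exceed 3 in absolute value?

6

x=1: ŷ = -23 + 4.1·1 = -18.9; e = -16.9 − (-18.9) = 2
x=4: ŷ = -23 + 4.1·4 = -6.6; e = -2.6 − (-6.6) = 4
x=6: ŷ = -23 + 4.1·6 = 1.6; e = -4.4 − 1.6 = -6
x=7: ŷ = -23 + 4.1·7 = 5.7; e = 7.7 − 5.7 = 2
x=8: ŷ = -23 + 4.1·8 = 9.8; e = 3.8 − 9.8 = -6
x=10: ŷ = -23 + 4.1·10 = 18; e = 22 − 18 = 4
x=12: ŷ = -23 + 4.1·12 = 26.2; e = 20.2 − 26.2 = -6
x=14: ŷ = -23 + 4.1·14 = 34.4; e = 40.4 − 34.4 = 6
|e| > 3: x=4 (|e|=4), x=6 (|e|=6), x=8 (|e|=6), x=10 (|e|=4), x=12 (|e|=6), x=14 (|e|=6) → 6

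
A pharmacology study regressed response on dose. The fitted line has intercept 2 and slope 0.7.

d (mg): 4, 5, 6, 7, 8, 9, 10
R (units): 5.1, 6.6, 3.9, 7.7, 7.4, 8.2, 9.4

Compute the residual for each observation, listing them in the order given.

0.3, 1.1, -2.3, 0.8, -0.2, -0.1, 0.4

d=4: ŷ = 2 + 0.7·4 = 4.8; e = 5.1 − 4.8 = 0.3
d=5: ŷ = 2 + 0.7·5 = 5.5; e = 6.6 − 5.5 = 1.1
d=6: ŷ = 2 + 0.7·6 = 6.2; e = 3.9 − 6.2 = -2.3
d=7: ŷ = 2 + 0.7·7 = 6.9; e = 7.7 − 6.9 = 0.8
d=8: ŷ = 2 + 0.7·8 = 7.6; e = 7.4 − 7.6 = -0.2
d=9: ŷ = 2 + 0.7·9 = 8.3; e = 8.2 − 8.3 = -0.1
d=10: ŷ = 2 + 0.7·10 = 9; e = 9.4 − 9 = 0.4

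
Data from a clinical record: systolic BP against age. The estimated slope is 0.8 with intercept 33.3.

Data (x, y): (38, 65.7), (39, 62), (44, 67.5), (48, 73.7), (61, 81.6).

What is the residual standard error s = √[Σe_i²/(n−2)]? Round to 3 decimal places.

x=38: ŷ = 33.3 + 0.8·38 = 63.7; e = 65.7 − 63.7 = 2
x=39: ŷ = 33.3 + 0.8·39 = 64.5; e = 62 − 64.5 = -2.5
x=44: ŷ = 33.3 + 0.8·44 = 68.5; e = 67.5 − 68.5 = -1
x=48: ŷ = 33.3 + 0.8·48 = 71.7; e = 73.7 − 71.7 = 2
x=61: ŷ = 33.3 + 0.8·61 = 82.1; e = 81.6 − 82.1 = -0.5
SSE = 4 + 6.25 + 1 + 4 + 0.25 = 15.5
s = √(15.5/3) = √5.16667 ≈ 2.273

s = 2.273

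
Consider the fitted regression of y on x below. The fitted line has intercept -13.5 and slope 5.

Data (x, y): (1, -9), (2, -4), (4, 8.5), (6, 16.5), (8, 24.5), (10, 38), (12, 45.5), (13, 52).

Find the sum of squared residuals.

x=1: ŷ = -13.5 + 5·1 = -8.5; r = -9 − (-8.5) = -0.5
x=2: ŷ = -13.5 + 5·2 = -3.5; r = -4 − (-3.5) = -0.5
x=4: ŷ = -13.5 + 5·4 = 6.5; r = 8.5 − 6.5 = 2
x=6: ŷ = -13.5 + 5·6 = 16.5; r = 16.5 − 16.5 = 0
x=8: ŷ = -13.5 + 5·8 = 26.5; r = 24.5 − 26.5 = -2
x=10: ŷ = -13.5 + 5·10 = 36.5; r = 38 − 36.5 = 1.5
x=12: ŷ = -13.5 + 5·12 = 46.5; r = 45.5 − 46.5 = -1
x=13: ŷ = -13.5 + 5·13 = 51.5; r = 52 − 51.5 = 0.5
SSE = 0.25 + 0.25 + 4 + 0 + 4 + 2.25 + 1 + 0.25 = 12

SSE = 12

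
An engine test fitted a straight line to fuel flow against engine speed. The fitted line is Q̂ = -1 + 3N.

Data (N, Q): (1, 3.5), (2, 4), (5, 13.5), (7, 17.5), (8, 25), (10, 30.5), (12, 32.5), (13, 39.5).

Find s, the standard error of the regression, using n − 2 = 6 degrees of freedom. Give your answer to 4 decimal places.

s = 2.0207

N=1: Q̂ = -1 + 3·1 = 2; e = 3.5 − 2 = 1.5
N=2: Q̂ = -1 + 3·2 = 5; e = 4 − 5 = -1
N=5: Q̂ = -1 + 3·5 = 14; e = 13.5 − 14 = -0.5
N=7: Q̂ = -1 + 3·7 = 20; e = 17.5 − 20 = -2.5
N=8: Q̂ = -1 + 3·8 = 23; e = 25 − 23 = 2
N=10: Q̂ = -1 + 3·10 = 29; e = 30.5 − 29 = 1.5
N=12: Q̂ = -1 + 3·12 = 35; e = 32.5 − 35 = -2.5
N=13: Q̂ = -1 + 3·13 = 38; e = 39.5 − 38 = 1.5
SSE = 2.25 + 1 + 0.25 + 6.25 + 4 + 2.25 + 6.25 + 2.25 = 24.5
s = √(24.5/6) = √4.08333 ≈ 2.0207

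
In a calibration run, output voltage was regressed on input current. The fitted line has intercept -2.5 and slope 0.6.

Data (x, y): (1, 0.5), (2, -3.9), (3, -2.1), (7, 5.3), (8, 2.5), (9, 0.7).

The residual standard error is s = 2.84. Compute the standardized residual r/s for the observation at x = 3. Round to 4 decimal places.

-0.4930

ŷ = -2.5 + 0.6·3 = -0.7
r = -2.1 − (-0.7) = -1.4
r/s = -1.4 / 2.84 = -0.4930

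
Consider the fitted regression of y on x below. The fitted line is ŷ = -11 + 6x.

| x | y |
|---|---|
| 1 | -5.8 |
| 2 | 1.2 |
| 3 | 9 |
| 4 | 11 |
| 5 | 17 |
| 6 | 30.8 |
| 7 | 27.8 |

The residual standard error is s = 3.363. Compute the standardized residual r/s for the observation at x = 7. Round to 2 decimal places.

-0.95

ŷ = -11 + 6·7 = 31
r = 27.8 − 31 = -3.2
r/s = -3.2 / 3.363 = -0.95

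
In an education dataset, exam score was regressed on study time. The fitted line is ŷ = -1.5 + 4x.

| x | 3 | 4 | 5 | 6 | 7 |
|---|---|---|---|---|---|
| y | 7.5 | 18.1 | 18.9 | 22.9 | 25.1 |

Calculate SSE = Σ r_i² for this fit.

x=3: ŷ = -1.5 + 4·3 = 10.5; r = 7.5 − 10.5 = -3
x=4: ŷ = -1.5 + 4·4 = 14.5; r = 18.1 − 14.5 = 3.6
x=5: ŷ = -1.5 + 4·5 = 18.5; r = 18.9 − 18.5 = 0.4
x=6: ŷ = -1.5 + 4·6 = 22.5; r = 22.9 − 22.5 = 0.4
x=7: ŷ = -1.5 + 4·7 = 26.5; r = 25.1 − 26.5 = -1.4
SSE = 9 + 12.96 + 0.16 + 0.16 + 1.96 = 24.24

SSE = 24.24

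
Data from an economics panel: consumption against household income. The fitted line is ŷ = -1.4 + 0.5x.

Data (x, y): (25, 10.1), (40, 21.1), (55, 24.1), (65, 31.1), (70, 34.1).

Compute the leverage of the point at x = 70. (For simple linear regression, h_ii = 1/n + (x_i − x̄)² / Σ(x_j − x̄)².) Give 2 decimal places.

x̄ = (25 + 40 + 55 + 65 + 70)/5 = 51
Σ(x − x̄)² = 676 + 121 + 16 + 196 + 361 = 1370
h = 1/5 + (19)²/1370 = 0.2 + 0.263504 = 0.46

h = 0.46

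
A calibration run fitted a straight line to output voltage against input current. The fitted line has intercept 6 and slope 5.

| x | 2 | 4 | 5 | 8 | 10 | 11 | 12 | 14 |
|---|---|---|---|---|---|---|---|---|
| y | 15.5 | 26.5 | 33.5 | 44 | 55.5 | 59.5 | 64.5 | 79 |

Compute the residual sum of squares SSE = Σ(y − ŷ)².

SSE = 24.5

x=2: ŷ = 6 + 5·2 = 16; r = 15.5 − 16 = -0.5
x=4: ŷ = 6 + 5·4 = 26; r = 26.5 − 26 = 0.5
x=5: ŷ = 6 + 5·5 = 31; r = 33.5 − 31 = 2.5
x=8: ŷ = 6 + 5·8 = 46; r = 44 − 46 = -2
x=10: ŷ = 6 + 5·10 = 56; r = 55.5 − 56 = -0.5
x=11: ŷ = 6 + 5·11 = 61; r = 59.5 − 61 = -1.5
x=12: ŷ = 6 + 5·12 = 66; r = 64.5 − 66 = -1.5
x=14: ŷ = 6 + 5·14 = 76; r = 79 − 76 = 3
SSE = 0.25 + 0.25 + 6.25 + 4 + 0.25 + 2.25 + 2.25 + 9 = 24.5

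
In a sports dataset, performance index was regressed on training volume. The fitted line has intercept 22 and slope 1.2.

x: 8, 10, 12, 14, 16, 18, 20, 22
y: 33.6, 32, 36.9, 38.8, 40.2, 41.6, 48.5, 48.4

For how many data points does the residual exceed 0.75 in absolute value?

5

x=8: ŷ = 22 + 1.2·8 = 31.6; e = 33.6 − 31.6 = 2
x=10: ŷ = 22 + 1.2·10 = 34; e = 32 − 34 = -2
x=12: ŷ = 22 + 1.2·12 = 36.4; e = 36.9 − 36.4 = 0.5
x=14: ŷ = 22 + 1.2·14 = 38.8; e = 38.8 − 38.8 = 0
x=16: ŷ = 22 + 1.2·16 = 41.2; e = 40.2 − 41.2 = -1
x=18: ŷ = 22 + 1.2·18 = 43.6; e = 41.6 − 43.6 = -2
x=20: ŷ = 22 + 1.2·20 = 46; e = 48.5 − 46 = 2.5
x=22: ŷ = 22 + 1.2·22 = 48.4; e = 48.4 − 48.4 = 0
|e| > 0.75: x=8 (|e|=2), x=10 (|e|=2), x=16 (|e|=1), x=18 (|e|=2), x=20 (|e|=2.5) → 5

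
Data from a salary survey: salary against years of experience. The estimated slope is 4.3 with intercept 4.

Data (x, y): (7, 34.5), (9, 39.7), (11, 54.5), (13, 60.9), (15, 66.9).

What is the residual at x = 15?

e = -1.6

ŷ = 4 + 4.3·15 = 68.5
e = 66.9 − 68.5 = -1.6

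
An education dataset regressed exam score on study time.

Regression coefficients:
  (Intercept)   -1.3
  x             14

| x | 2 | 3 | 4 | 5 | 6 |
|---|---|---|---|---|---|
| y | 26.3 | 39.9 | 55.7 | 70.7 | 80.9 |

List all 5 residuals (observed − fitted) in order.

x=2: ŷ = -1.3 + 14·2 = 26.7; e = 26.3 − 26.7 = -0.4
x=3: ŷ = -1.3 + 14·3 = 40.7; e = 39.9 − 40.7 = -0.8
x=4: ŷ = -1.3 + 14·4 = 54.7; e = 55.7 − 54.7 = 1
x=5: ŷ = -1.3 + 14·5 = 68.7; e = 70.7 − 68.7 = 2
x=6: ŷ = -1.3 + 14·6 = 82.7; e = 80.9 − 82.7 = -1.8

-0.4, -0.8, 1, 2, -1.8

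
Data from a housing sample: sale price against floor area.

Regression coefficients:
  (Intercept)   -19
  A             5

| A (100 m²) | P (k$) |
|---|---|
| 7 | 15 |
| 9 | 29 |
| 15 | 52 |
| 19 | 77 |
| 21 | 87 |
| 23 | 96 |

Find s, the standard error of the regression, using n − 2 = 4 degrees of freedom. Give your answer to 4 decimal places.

A=7: P̂ = -19 + 5·7 = 16; e = 15 − 16 = -1
A=9: P̂ = -19 + 5·9 = 26; e = 29 − 26 = 3
A=15: P̂ = -19 + 5·15 = 56; e = 52 − 56 = -4
A=19: P̂ = -19 + 5·19 = 76; e = 77 − 76 = 1
A=21: P̂ = -19 + 5·21 = 86; e = 87 − 86 = 1
A=23: P̂ = -19 + 5·23 = 96; e = 96 − 96 = 0
SSE = 1 + 9 + 16 + 1 + 1 + 0 = 28
s = √(28/4) = √7 ≈ 2.6458

s = 2.6458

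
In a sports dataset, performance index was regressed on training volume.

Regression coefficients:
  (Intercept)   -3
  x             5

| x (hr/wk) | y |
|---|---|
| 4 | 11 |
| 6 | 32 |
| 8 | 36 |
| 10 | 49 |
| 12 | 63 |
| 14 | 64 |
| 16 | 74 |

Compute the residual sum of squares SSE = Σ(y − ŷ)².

x=4: ŷ = -3 + 5·4 = 17; e = 11 − 17 = -6
x=6: ŷ = -3 + 5·6 = 27; e = 32 − 27 = 5
x=8: ŷ = -3 + 5·8 = 37; e = 36 − 37 = -1
x=10: ŷ = -3 + 5·10 = 47; e = 49 − 47 = 2
x=12: ŷ = -3 + 5·12 = 57; e = 63 − 57 = 6
x=14: ŷ = -3 + 5·14 = 67; e = 64 − 67 = -3
x=16: ŷ = -3 + 5·16 = 77; e = 74 − 77 = -3
SSE = 36 + 25 + 1 + 4 + 36 + 9 + 9 = 120

SSE = 120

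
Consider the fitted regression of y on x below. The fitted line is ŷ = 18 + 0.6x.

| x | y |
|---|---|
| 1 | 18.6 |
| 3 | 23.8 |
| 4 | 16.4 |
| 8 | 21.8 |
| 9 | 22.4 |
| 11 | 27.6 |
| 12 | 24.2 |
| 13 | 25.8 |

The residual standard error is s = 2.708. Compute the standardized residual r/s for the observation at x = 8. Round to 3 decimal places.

-0.369

ŷ = 18 + 0.6·8 = 22.8
r = 21.8 − 22.8 = -1
r/s = -1 / 2.708 = -0.369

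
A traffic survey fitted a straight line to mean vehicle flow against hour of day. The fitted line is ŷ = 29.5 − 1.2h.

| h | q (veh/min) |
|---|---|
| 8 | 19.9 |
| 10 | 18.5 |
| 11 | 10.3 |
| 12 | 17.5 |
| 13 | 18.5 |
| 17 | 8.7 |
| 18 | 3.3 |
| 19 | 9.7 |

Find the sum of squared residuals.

h=8: ŷ = 29.5 − 1.2·8 = 19.9; e = 19.9 − 19.9 = 0
h=10: ŷ = 29.5 − 1.2·10 = 17.5; e = 18.5 − 17.5 = 1
h=11: ŷ = 29.5 − 1.2·11 = 16.3; e = 10.3 − 16.3 = -6
h=12: ŷ = 29.5 − 1.2·12 = 15.1; e = 17.5 − 15.1 = 2.4
h=13: ŷ = 29.5 − 1.2·13 = 13.9; e = 18.5 − 13.9 = 4.6
h=17: ŷ = 29.5 − 1.2·17 = 9.1; e = 8.7 − 9.1 = -0.4
h=18: ŷ = 29.5 − 1.2·18 = 7.9; e = 3.3 − 7.9 = -4.6
h=19: ŷ = 29.5 − 1.2·19 = 6.7; e = 9.7 − 6.7 = 3
SSE = 0 + 1 + 36 + 5.76 + 21.16 + 0.16 + 21.16 + 9 = 94.24

SSE = 94.24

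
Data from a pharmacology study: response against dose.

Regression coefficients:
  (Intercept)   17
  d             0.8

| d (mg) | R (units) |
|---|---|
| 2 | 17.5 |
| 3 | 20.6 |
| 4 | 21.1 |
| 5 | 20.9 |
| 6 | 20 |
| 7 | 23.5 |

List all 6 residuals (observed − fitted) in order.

d=2: R̂ = 17 + 0.8·2 = 18.6; e = 17.5 − 18.6 = -1.1
d=3: R̂ = 17 + 0.8·3 = 19.4; e = 20.6 − 19.4 = 1.2
d=4: R̂ = 17 + 0.8·4 = 20.2; e = 21.1 − 20.2 = 0.9
d=5: R̂ = 17 + 0.8·5 = 21; e = 20.9 − 21 = -0.1
d=6: R̂ = 17 + 0.8·6 = 21.8; e = 20 − 21.8 = -1.8
d=7: R̂ = 17 + 0.8·7 = 22.6; e = 23.5 − 22.6 = 0.9

-1.1, 1.2, 0.9, -0.1, -1.8, 0.9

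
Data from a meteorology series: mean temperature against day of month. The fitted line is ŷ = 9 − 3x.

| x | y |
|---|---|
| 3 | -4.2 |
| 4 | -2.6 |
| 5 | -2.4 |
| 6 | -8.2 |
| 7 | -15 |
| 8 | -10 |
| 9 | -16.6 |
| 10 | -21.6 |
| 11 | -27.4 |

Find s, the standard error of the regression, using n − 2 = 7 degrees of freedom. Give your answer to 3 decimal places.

s = 3.365

x=3: ŷ = 9 − 3·3 = 0; e = -4.2 − 0 = -4.2
x=4: ŷ = 9 − 3·4 = -3; e = -2.6 − (-3) = 0.4
x=5: ŷ = 9 − 3·5 = -6; e = -2.4 − (-6) = 3.6
x=6: ŷ = 9 − 3·6 = -9; e = -8.2 − (-9) = 0.8
x=7: ŷ = 9 − 3·7 = -12; e = -15 − (-12) = -3
x=8: ŷ = 9 − 3·8 = -15; e = -10 − (-15) = 5
x=9: ŷ = 9 − 3·9 = -18; e = -16.6 − (-18) = 1.4
x=10: ŷ = 9 − 3·10 = -21; e = -21.6 − (-21) = -0.6
x=11: ŷ = 9 − 3·11 = -24; e = -27.4 − (-24) = -3.4
SSE = 17.64 + 0.16 + 12.96 + 0.64 + 9 + 25 + 1.96 + 0.36 + 11.56 = 79.28
s = √(79.28/7) = √11.3257 ≈ 3.365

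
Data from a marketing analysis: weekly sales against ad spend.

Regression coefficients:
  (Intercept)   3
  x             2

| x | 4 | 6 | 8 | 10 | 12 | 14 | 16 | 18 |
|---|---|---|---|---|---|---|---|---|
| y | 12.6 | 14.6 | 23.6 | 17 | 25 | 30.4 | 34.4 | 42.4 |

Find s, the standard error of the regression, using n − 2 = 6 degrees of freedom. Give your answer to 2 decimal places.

x=4: ŷ = 3 + 2·4 = 11; e = 12.6 − 11 = 1.6
x=6: ŷ = 3 + 2·6 = 15; e = 14.6 − 15 = -0.4
x=8: ŷ = 3 + 2·8 = 19; e = 23.6 − 19 = 4.6
x=10: ŷ = 3 + 2·10 = 23; e = 17 − 23 = -6
x=12: ŷ = 3 + 2·12 = 27; e = 25 − 27 = -2
x=14: ŷ = 3 + 2·14 = 31; e = 30.4 − 31 = -0.6
x=16: ŷ = 3 + 2·16 = 35; e = 34.4 − 35 = -0.6
x=18: ŷ = 3 + 2·18 = 39; e = 42.4 − 39 = 3.4
SSE = 2.56 + 0.16 + 21.16 + 36 + 4 + 0.36 + 0.36 + 11.56 = 76.16
s = √(76.16/6) = √12.6933 ≈ 3.56

s = 3.56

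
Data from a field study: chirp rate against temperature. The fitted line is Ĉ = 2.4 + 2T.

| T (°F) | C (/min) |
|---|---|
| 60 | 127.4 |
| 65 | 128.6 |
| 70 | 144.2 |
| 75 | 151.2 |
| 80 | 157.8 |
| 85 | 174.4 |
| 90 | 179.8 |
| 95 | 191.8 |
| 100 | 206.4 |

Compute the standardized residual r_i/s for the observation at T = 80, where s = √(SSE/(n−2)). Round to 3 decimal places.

T=60: Ĉ = 2.4 + 2·60 = 122.4; r = 127.4 − 122.4 = 5
T=65: Ĉ = 2.4 + 2·65 = 132.4; r = 128.6 − 132.4 = -3.8
T=70: Ĉ = 2.4 + 2·70 = 142.4; r = 144.2 − 142.4 = 1.8
T=75: Ĉ = 2.4 + 2·75 = 152.4; r = 151.2 − 152.4 = -1.2
T=80: Ĉ = 2.4 + 2·80 = 162.4; r = 157.8 − 162.4 = -4.6
T=85: Ĉ = 2.4 + 2·85 = 172.4; r = 174.4 − 172.4 = 2
T=90: Ĉ = 2.4 + 2·90 = 182.4; r = 179.8 − 182.4 = -2.6
T=95: Ĉ = 2.4 + 2·95 = 192.4; r = 191.8 − 192.4 = -0.6
T=100: Ĉ = 2.4 + 2·100 = 202.4; r = 206.4 − 202.4 = 4
SSE = 25 + 14.44 + 3.24 + 1.44 + 21.16 + 4 + 6.76 + 0.36 + 16 = 92.4
s = √(92.4/7) = 3.63318
r/s = -4.6 / 3.63318 = -1.266

-1.266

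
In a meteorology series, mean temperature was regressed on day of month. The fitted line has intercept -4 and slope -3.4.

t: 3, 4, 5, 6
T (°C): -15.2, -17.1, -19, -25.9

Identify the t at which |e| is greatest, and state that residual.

t = 5, e = 2

t=3: ŷ = -4 − 3.4·3 = -14.2; e = -15.2 − (-14.2) = -1
t=4: ŷ = -4 − 3.4·4 = -17.6; e = -17.1 − (-17.6) = 0.5
t=5: ŷ = -4 − 3.4·5 = -21; e = -19 − (-21) = 2
t=6: ŷ = -4 − 3.4·6 = -24.4; e = -25.9 − (-24.4) = -1.5
Largest |e| is 2 at t = 5, residual 2.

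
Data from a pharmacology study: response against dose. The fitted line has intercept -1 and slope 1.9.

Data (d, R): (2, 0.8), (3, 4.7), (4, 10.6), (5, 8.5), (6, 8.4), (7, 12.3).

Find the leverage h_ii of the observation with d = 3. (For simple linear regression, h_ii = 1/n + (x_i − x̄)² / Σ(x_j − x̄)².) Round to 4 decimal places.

d̄ = (2 + 3 + 4 + 5 + 6 + 7)/6 = 4.5
Σ(d − d̄)² = 6.25 + 2.25 + 0.25 + 0.25 + 2.25 + 6.25 = 17.5
h = 1/6 + (-1.5)²/17.5 = 0.166667 + 0.128571 = 0.2952

h = 0.2952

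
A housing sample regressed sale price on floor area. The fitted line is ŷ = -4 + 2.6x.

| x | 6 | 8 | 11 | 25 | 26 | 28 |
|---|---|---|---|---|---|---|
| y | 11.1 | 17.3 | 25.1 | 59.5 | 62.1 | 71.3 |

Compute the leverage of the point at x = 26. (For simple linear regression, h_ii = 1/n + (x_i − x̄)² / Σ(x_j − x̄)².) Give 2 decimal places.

h = 0.32

x̄ = (6 + 8 + 11 + 25 + 26 + 28)/6 = 17.3333
Σ(x − x̄)² = 128.444 + 87.1111 + 40.1111 + 58.7778 + 75.1111 + 113.778 = 503.333
h = 1/6 + (8.66667)²/503.333 = 0.166667 + 0.149227 = 0.32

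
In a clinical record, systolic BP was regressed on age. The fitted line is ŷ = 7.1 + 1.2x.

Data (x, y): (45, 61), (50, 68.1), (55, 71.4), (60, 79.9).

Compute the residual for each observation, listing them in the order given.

-0.1, 1, -1.7, 0.8

x=45: ŷ = 7.1 + 1.2·45 = 61.1; e = 61 − 61.1 = -0.1
x=50: ŷ = 7.1 + 1.2·50 = 67.1; e = 68.1 − 67.1 = 1
x=55: ŷ = 7.1 + 1.2·55 = 73.1; e = 71.4 − 73.1 = -1.7
x=60: ŷ = 7.1 + 1.2·60 = 79.1; e = 79.9 − 79.1 = 0.8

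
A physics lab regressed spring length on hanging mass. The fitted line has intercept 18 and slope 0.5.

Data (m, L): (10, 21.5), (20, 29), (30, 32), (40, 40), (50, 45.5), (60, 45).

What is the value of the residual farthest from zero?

r = -3

m=10: L̂ = 18 + 0.5·10 = 23; r = 21.5 − 23 = -1.5
m=20: L̂ = 18 + 0.5·20 = 28; r = 29 − 28 = 1
m=30: L̂ = 18 + 0.5·30 = 33; r = 32 − 33 = -1
m=40: L̂ = 18 + 0.5·40 = 38; r = 40 − 38 = 2
m=50: L̂ = 18 + 0.5·50 = 43; r = 45.5 − 43 = 2.5
m=60: L̂ = 18 + 0.5·60 = 48; r = 45 − 48 = -3
Largest |r| is 3 at m = 60, residual -3.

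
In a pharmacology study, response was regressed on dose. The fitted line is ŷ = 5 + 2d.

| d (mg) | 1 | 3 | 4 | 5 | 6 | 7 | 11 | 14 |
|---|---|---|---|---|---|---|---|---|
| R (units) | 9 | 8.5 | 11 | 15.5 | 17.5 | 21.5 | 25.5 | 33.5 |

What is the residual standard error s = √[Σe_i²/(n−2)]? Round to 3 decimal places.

s = 1.979

d=1: ŷ = 5 + 2·1 = 7; e = 9 − 7 = 2
d=3: ŷ = 5 + 2·3 = 11; e = 8.5 − 11 = -2.5
d=4: ŷ = 5 + 2·4 = 13; e = 11 − 13 = -2
d=5: ŷ = 5 + 2·5 = 15; e = 15.5 − 15 = 0.5
d=6: ŷ = 5 + 2·6 = 17; e = 17.5 − 17 = 0.5
d=7: ŷ = 5 + 2·7 = 19; e = 21.5 − 19 = 2.5
d=11: ŷ = 5 + 2·11 = 27; e = 25.5 − 27 = -1.5
d=14: ŷ = 5 + 2·14 = 33; e = 33.5 − 33 = 0.5
SSE = 4 + 6.25 + 4 + 0.25 + 0.25 + 6.25 + 2.25 + 0.25 = 23.5
s = √(23.5/6) = √3.91667 ≈ 1.979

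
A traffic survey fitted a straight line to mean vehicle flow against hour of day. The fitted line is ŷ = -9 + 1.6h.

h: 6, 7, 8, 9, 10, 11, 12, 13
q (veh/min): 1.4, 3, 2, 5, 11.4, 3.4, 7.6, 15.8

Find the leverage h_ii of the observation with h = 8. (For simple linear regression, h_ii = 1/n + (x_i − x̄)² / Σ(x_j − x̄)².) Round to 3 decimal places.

h = 0.179

h̄ = (6 + 7 + 8 + 9 + 10 + 11 + 12 + 13)/8 = 9.5
Σ(h − h̄)² = 12.25 + 6.25 + 2.25 + 0.25 + 0.25 + 2.25 + 6.25 + 12.25 = 42
h = 1/8 + (-1.5)²/42 = 0.125 + 0.0535714 = 0.179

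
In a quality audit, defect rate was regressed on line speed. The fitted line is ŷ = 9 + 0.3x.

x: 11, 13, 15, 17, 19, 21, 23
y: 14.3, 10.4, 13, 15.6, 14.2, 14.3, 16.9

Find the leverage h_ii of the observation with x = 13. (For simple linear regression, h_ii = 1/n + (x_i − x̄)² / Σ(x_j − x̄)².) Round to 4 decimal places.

x̄ = (11 + 13 + 15 + 17 + 19 + 21 + 23)/7 = 17
Σ(x − x̄)² = 36 + 16 + 4 + 0 + 4 + 16 + 36 = 112
h = 1/7 + (-4)²/112 = 0.142857 + 0.142857 = 0.2857

h = 0.2857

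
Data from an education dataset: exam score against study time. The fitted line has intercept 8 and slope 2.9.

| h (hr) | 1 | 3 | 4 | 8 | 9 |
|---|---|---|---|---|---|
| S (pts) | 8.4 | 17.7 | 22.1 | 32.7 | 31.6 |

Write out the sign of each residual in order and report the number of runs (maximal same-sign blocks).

3 runs

h=1: Ŝ = 8 + 2.9·1 = 10.9; r = 8.4 − 10.9 = -2.5
h=3: Ŝ = 8 + 2.9·3 = 16.7; r = 17.7 − 16.7 = 1
h=4: Ŝ = 8 + 2.9·4 = 19.6; r = 22.1 − 19.6 = 2.5
h=8: Ŝ = 8 + 2.9·8 = 31.2; r = 32.7 − 31.2 = 1.5
h=9: Ŝ = 8 + 2.9·9 = 34.1; r = 31.6 − 34.1 = -2.5
Signs: − + + + −
Runs: −×1, +×3, −×1 → 3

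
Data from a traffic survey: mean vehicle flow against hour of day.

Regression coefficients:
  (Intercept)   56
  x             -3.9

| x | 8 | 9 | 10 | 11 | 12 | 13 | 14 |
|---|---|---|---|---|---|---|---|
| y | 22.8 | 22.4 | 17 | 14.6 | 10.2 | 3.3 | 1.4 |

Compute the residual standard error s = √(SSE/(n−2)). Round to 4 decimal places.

x=8: ŷ = 56 − 3.9·8 = 24.8; e = 22.8 − 24.8 = -2
x=9: ŷ = 56 − 3.9·9 = 20.9; e = 22.4 − 20.9 = 1.5
x=10: ŷ = 56 − 3.9·10 = 17; e = 17 − 17 = 0
x=11: ŷ = 56 − 3.9·11 = 13.1; e = 14.6 − 13.1 = 1.5
x=12: ŷ = 56 − 3.9·12 = 9.2; e = 10.2 − 9.2 = 1
x=13: ŷ = 56 − 3.9·13 = 5.3; e = 3.3 − 5.3 = -2
x=14: ŷ = 56 − 3.9·14 = 1.4; e = 1.4 − 1.4 = 0
SSE = 4 + 2.25 + 0 + 2.25 + 1 + 4 + 0 = 13.5
s = √(13.5/5) = √2.7 ≈ 1.6432

s = 1.6432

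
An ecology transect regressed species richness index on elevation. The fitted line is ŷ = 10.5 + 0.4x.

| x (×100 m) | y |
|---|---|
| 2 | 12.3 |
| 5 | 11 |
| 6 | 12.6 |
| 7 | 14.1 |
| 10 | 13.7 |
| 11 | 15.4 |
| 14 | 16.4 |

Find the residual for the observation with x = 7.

ŷ = 10.5 + 0.4·7 = 13.3
e = 14.1 − 13.3 = 0.8

e = 0.8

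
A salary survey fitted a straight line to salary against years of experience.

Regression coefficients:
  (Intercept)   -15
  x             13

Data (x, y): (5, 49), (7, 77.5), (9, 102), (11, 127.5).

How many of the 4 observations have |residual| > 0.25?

3

x=5: ŷ = -15 + 13·5 = 50; e = 49 − 50 = -1
x=7: ŷ = -15 + 13·7 = 76; e = 77.5 − 76 = 1.5
x=9: ŷ = -15 + 13·9 = 102; e = 102 − 102 = 0
x=11: ŷ = -15 + 13·11 = 128; e = 127.5 − 128 = -0.5
|e| > 0.25: x=5 (|e|=1), x=7 (|e|=1.5), x=11 (|e|=0.5) → 3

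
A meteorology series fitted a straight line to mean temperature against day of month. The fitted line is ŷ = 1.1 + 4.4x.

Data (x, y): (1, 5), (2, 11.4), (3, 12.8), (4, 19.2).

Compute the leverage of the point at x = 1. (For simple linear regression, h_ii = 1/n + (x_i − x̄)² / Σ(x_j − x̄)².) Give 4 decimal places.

x̄ = (1 + 2 + 3 + 4)/4 = 2.5
Σ(x − x̄)² = 2.25 + 0.25 + 0.25 + 2.25 = 5
h = 1/4 + (-1.5)²/5 = 0.25 + 0.45 = 0.7000

h = 0.7000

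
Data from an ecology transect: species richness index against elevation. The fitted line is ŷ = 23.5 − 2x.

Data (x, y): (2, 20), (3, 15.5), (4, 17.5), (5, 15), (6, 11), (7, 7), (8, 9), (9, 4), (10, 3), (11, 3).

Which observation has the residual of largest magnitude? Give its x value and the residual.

x = 7, e = -2.5

x=2: ŷ = 23.5 − 2·2 = 19.5; e = 20 − 19.5 = 0.5
x=3: ŷ = 23.5 − 2·3 = 17.5; e = 15.5 − 17.5 = -2
x=4: ŷ = 23.5 − 2·4 = 15.5; e = 17.5 − 15.5 = 2
x=5: ŷ = 23.5 − 2·5 = 13.5; e = 15 − 13.5 = 1.5
x=6: ŷ = 23.5 − 2·6 = 11.5; e = 11 − 11.5 = -0.5
x=7: ŷ = 23.5 − 2·7 = 9.5; e = 7 − 9.5 = -2.5
x=8: ŷ = 23.5 − 2·8 = 7.5; e = 9 − 7.5 = 1.5
x=9: ŷ = 23.5 − 2·9 = 5.5; e = 4 − 5.5 = -1.5
x=10: ŷ = 23.5 − 2·10 = 3.5; e = 3 − 3.5 = -0.5
x=11: ŷ = 23.5 − 2·11 = 1.5; e = 3 − 1.5 = 1.5
Largest |e| is 2.5 at x = 7, residual -2.5.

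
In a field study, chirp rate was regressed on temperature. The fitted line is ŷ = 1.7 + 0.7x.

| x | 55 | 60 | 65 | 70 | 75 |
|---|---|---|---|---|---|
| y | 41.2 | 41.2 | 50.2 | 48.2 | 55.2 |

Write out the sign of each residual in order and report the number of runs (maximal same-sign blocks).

5 runs

x=55: ŷ = 1.7 + 0.7·55 = 40.2; r = 41.2 − 40.2 = 1
x=60: ŷ = 1.7 + 0.7·60 = 43.7; r = 41.2 − 43.7 = -2.5
x=65: ŷ = 1.7 + 0.7·65 = 47.2; r = 50.2 − 47.2 = 3
x=70: ŷ = 1.7 + 0.7·70 = 50.7; r = 48.2 − 50.7 = -2.5
x=75: ŷ = 1.7 + 0.7·75 = 54.2; r = 55.2 − 54.2 = 1
Signs: + − + − +
Runs: +×1, −×1, +×1, −×1, +×1 → 5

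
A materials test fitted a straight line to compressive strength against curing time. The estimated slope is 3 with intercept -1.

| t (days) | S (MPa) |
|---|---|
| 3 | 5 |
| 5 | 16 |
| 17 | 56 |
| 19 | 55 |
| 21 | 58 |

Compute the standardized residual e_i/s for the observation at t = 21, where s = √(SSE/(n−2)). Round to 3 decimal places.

-0.853

t=3: ŷ = -1 + 3·3 = 8; e = 5 − 8 = -3
t=5: ŷ = -1 + 3·5 = 14; e = 16 − 14 = 2
t=17: ŷ = -1 + 3·17 = 50; e = 56 − 50 = 6
t=19: ŷ = -1 + 3·19 = 56; e = 55 − 56 = -1
t=21: ŷ = -1 + 3·21 = 62; e = 58 − 62 = -4
SSE = 9 + 4 + 36 + 1 + 16 = 66
s = √(66/3) = 4.69042
e/s = -4 / 4.69042 = -0.853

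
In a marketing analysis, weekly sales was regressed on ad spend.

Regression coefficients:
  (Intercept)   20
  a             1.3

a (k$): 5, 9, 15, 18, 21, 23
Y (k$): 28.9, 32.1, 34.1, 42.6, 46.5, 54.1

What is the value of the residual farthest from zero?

e = -5.4

a=5: Ŷ = 20 + 1.3·5 = 26.5; e = 28.9 − 26.5 = 2.4
a=9: Ŷ = 20 + 1.3·9 = 31.7; e = 32.1 − 31.7 = 0.4
a=15: Ŷ = 20 + 1.3·15 = 39.5; e = 34.1 − 39.5 = -5.4
a=18: Ŷ = 20 + 1.3·18 = 43.4; e = 42.6 − 43.4 = -0.8
a=21: Ŷ = 20 + 1.3·21 = 47.3; e = 46.5 − 47.3 = -0.8
a=23: Ŷ = 20 + 1.3·23 = 49.9; e = 54.1 − 49.9 = 4.2
Largest |e| is 5.4 at a = 15, residual -5.4.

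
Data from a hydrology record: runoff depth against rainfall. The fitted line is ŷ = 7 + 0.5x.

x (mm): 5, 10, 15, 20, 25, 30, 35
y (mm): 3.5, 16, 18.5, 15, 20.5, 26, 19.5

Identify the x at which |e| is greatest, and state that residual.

x = 5, e = -6

x=5: ŷ = 7 + 0.5·5 = 9.5; e = 3.5 − 9.5 = -6
x=10: ŷ = 7 + 0.5·10 = 12; e = 16 − 12 = 4
x=15: ŷ = 7 + 0.5·15 = 14.5; e = 18.5 − 14.5 = 4
x=20: ŷ = 7 + 0.5·20 = 17; e = 15 − 17 = -2
x=25: ŷ = 7 + 0.5·25 = 19.5; e = 20.5 − 19.5 = 1
x=30: ŷ = 7 + 0.5·30 = 22; e = 26 − 22 = 4
x=35: ŷ = 7 + 0.5·35 = 24.5; e = 19.5 − 24.5 = -5
Largest |e| is 6 at x = 5, residual -6.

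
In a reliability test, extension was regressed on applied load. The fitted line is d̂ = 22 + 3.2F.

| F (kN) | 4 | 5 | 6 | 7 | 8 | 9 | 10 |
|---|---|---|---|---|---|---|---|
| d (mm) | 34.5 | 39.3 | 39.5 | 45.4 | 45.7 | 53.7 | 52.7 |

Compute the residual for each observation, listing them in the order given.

F=4: d̂ = 22 + 3.2·4 = 34.8; r = 34.5 − 34.8 = -0.3
F=5: d̂ = 22 + 3.2·5 = 38; r = 39.3 − 38 = 1.3
F=6: d̂ = 22 + 3.2·6 = 41.2; r = 39.5 − 41.2 = -1.7
F=7: d̂ = 22 + 3.2·7 = 44.4; r = 45.4 − 44.4 = 1
F=8: d̂ = 22 + 3.2·8 = 47.6; r = 45.7 − 47.6 = -1.9
F=9: d̂ = 22 + 3.2·9 = 50.8; r = 53.7 − 50.8 = 2.9
F=10: d̂ = 22 + 3.2·10 = 54; r = 52.7 − 54 = -1.3

-0.3, 1.3, -1.7, 1, -1.9, 2.9, -1.3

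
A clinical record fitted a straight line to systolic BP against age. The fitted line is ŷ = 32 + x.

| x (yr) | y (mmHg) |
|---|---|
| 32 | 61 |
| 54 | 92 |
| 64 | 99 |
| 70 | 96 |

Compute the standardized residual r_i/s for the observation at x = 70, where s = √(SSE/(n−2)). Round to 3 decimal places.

-0.894

x=32: ŷ = 32 + 32 = 64; r = 61 − 64 = -3
x=54: ŷ = 32 + 54 = 86; r = 92 − 86 = 6
x=64: ŷ = 32 + 64 = 96; r = 99 − 96 = 3
x=70: ŷ = 32 + 70 = 102; r = 96 − 102 = -6
SSE = 9 + 36 + 9 + 36 = 90
s = √(90/2) = 6.7082
r/s = -6 / 6.7082 = -0.894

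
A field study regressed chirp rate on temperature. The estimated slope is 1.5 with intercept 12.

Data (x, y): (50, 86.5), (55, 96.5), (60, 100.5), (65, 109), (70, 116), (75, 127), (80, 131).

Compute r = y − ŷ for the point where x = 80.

ŷ = 12 + 1.5·80 = 132
r = 131 − 132 = -1

r = -1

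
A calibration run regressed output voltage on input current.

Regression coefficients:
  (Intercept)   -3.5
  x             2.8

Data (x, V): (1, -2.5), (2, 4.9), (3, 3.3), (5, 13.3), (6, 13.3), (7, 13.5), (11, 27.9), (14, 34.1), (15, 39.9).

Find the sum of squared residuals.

x=1: V̂ = -3.5 + 2.8·1 = -0.7; e = -2.5 − (-0.7) = -1.8
x=2: V̂ = -3.5 + 2.8·2 = 2.1; e = 4.9 − 2.1 = 2.8
x=3: V̂ = -3.5 + 2.8·3 = 4.9; e = 3.3 − 4.9 = -1.6
x=5: V̂ = -3.5 + 2.8·5 = 10.5; e = 13.3 − 10.5 = 2.8
x=6: V̂ = -3.5 + 2.8·6 = 13.3; e = 13.3 − 13.3 = 0
x=7: V̂ = -3.5 + 2.8·7 = 16.1; e = 13.5 − 16.1 = -2.6
x=11: V̂ = -3.5 + 2.8·11 = 27.3; e = 27.9 − 27.3 = 0.6
x=14: V̂ = -3.5 + 2.8·14 = 35.7; e = 34.1 − 35.7 = -1.6
x=15: V̂ = -3.5 + 2.8·15 = 38.5; e = 39.9 − 38.5 = 1.4
SSE = 3.24 + 7.84 + 2.56 + 7.84 + 0 + 6.76 + 0.36 + 2.56 + 1.96 = 33.12

SSE = 33.12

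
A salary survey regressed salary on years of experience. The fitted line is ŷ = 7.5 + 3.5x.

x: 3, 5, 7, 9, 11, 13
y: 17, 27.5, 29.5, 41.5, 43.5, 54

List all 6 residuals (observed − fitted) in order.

x=3: ŷ = 7.5 + 3.5·3 = 18; e = 17 − 18 = -1
x=5: ŷ = 7.5 + 3.5·5 = 25; e = 27.5 − 25 = 2.5
x=7: ŷ = 7.5 + 3.5·7 = 32; e = 29.5 − 32 = -2.5
x=9: ŷ = 7.5 + 3.5·9 = 39; e = 41.5 − 39 = 2.5
x=11: ŷ = 7.5 + 3.5·11 = 46; e = 43.5 − 46 = -2.5
x=13: ŷ = 7.5 + 3.5·13 = 53; e = 54 − 53 = 1

-1, 2.5, -2.5, 2.5, -2.5, 1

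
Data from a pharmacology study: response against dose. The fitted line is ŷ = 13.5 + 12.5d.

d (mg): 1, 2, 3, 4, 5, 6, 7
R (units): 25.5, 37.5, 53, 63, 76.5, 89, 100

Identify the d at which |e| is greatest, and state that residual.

d=1: ŷ = 13.5 + 12.5·1 = 26; e = 25.5 − 26 = -0.5
d=2: ŷ = 13.5 + 12.5·2 = 38.5; e = 37.5 − 38.5 = -1
d=3: ŷ = 13.5 + 12.5·3 = 51; e = 53 − 51 = 2
d=4: ŷ = 13.5 + 12.5·4 = 63.5; e = 63 − 63.5 = -0.5
d=5: ŷ = 13.5 + 12.5·5 = 76; e = 76.5 − 76 = 0.5
d=6: ŷ = 13.5 + 12.5·6 = 88.5; e = 89 − 88.5 = 0.5
d=7: ŷ = 13.5 + 12.5·7 = 101; e = 100 − 101 = -1
Largest |e| is 2 at d = 3, residual 2.

d = 3, e = 2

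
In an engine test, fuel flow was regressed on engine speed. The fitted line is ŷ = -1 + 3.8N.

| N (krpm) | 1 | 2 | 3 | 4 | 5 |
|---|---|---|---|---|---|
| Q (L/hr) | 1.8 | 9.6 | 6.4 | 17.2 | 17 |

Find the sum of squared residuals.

N=1: ŷ = -1 + 3.8·1 = 2.8; e = 1.8 − 2.8 = -1
N=2: ŷ = -1 + 3.8·2 = 6.6; e = 9.6 − 6.6 = 3
N=3: ŷ = -1 + 3.8·3 = 10.4; e = 6.4 − 10.4 = -4
N=4: ŷ = -1 + 3.8·4 = 14.2; e = 17.2 − 14.2 = 3
N=5: ŷ = -1 + 3.8·5 = 18; e = 17 − 18 = -1
SSE = 1 + 9 + 16 + 9 + 1 = 36

SSE = 36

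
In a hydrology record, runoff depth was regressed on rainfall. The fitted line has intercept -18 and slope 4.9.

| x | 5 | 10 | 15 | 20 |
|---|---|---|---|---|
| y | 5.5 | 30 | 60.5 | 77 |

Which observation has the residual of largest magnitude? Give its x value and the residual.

x=5: ŷ = -18 + 4.9·5 = 6.5; r = 5.5 − 6.5 = -1
x=10: ŷ = -18 + 4.9·10 = 31; r = 30 − 31 = -1
x=15: ŷ = -18 + 4.9·15 = 55.5; r = 60.5 − 55.5 = 5
x=20: ŷ = -18 + 4.9·20 = 80; r = 77 − 80 = -3
Largest |r| is 5 at x = 15, residual 5.

x = 15, r = 5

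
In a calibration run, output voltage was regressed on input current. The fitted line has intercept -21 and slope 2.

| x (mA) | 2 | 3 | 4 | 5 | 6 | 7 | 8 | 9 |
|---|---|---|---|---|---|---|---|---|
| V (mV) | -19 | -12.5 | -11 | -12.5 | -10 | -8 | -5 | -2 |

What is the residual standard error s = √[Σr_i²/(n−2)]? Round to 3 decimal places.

x=2: ŷ = -21 + 2·2 = -17; r = -19 − (-17) = -2
x=3: ŷ = -21 + 2·3 = -15; r = -12.5 − (-15) = 2.5
x=4: ŷ = -21 + 2·4 = -13; r = -11 − (-13) = 2
x=5: ŷ = -21 + 2·5 = -11; r = -12.5 − (-11) = -1.5
x=6: ŷ = -21 + 2·6 = -9; r = -10 − (-9) = -1
x=7: ŷ = -21 + 2·7 = -7; r = -8 − (-7) = -1
x=8: ŷ = -21 + 2·8 = -5; r = -5 − (-5) = 0
x=9: ŷ = -21 + 2·9 = -3; r = -2 − (-3) = 1
SSE = 4 + 6.25 + 4 + 2.25 + 1 + 1 + 0 + 1 = 19.5
s = √(19.5/6) = √3.25 ≈ 1.803

s = 1.803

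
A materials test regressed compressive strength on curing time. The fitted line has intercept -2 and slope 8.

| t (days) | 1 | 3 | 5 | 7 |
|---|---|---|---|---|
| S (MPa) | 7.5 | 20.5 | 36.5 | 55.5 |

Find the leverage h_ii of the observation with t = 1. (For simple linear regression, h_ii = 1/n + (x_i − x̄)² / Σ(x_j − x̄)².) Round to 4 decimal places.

h = 0.7000

t̄ = (1 + 3 + 5 + 7)/4 = 4
Σ(t − t̄)² = 9 + 1 + 1 + 9 = 20
h = 1/4 + (-3)²/20 = 0.25 + 0.45 = 0.7000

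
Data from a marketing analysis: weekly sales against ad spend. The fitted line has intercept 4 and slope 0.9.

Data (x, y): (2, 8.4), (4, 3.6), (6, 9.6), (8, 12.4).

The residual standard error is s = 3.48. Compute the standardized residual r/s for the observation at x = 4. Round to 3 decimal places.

ŷ = 4 + 0.9·4 = 7.6
r = 3.6 − 7.6 = -4
r/s = -4 / 3.48 = -1.149

-1.149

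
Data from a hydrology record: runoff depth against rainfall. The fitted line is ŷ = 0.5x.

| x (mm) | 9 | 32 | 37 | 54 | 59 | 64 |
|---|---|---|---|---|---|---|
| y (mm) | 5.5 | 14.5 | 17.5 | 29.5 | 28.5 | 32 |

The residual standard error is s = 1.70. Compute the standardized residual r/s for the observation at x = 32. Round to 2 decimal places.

-0.88

ŷ = 0.5·32 = 16
r = 14.5 − 16 = -1.5
r/s = -1.5 / 1.70 = -0.88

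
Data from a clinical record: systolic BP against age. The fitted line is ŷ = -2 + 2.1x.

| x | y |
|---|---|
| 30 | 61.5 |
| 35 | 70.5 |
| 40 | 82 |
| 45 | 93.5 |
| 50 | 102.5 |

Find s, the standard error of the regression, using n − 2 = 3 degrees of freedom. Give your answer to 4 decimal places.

x=30: ŷ = -2 + 2.1·30 = 61; e = 61.5 − 61 = 0.5
x=35: ŷ = -2 + 2.1·35 = 71.5; e = 70.5 − 71.5 = -1
x=40: ŷ = -2 + 2.1·40 = 82; e = 82 − 82 = 0
x=45: ŷ = -2 + 2.1·45 = 92.5; e = 93.5 − 92.5 = 1
x=50: ŷ = -2 + 2.1·50 = 103; e = 102.5 − 103 = -0.5
SSE = 0.25 + 1 + 0 + 1 + 0.25 = 2.5
s = √(2.5/3) = √0.833333 ≈ 0.9129

s = 0.9129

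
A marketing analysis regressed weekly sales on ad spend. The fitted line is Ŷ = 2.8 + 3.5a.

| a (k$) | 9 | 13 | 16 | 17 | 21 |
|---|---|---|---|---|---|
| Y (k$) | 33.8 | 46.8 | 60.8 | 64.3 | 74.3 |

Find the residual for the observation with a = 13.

r = -1.5

Ŷ = 2.8 + 3.5·13 = 48.3
r = 46.8 − 48.3 = -1.5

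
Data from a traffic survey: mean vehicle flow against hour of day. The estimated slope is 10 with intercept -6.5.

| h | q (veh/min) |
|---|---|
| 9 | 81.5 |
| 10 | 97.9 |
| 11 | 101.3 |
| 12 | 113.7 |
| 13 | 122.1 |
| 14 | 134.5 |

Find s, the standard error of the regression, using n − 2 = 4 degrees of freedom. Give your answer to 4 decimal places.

h=9: q̂ = -6.5 + 10·9 = 83.5; r = 81.5 − 83.5 = -2
h=10: q̂ = -6.5 + 10·10 = 93.5; r = 97.9 − 93.5 = 4.4
h=11: q̂ = -6.5 + 10·11 = 103.5; r = 101.3 − 103.5 = -2.2
h=12: q̂ = -6.5 + 10·12 = 113.5; r = 113.7 − 113.5 = 0.2
h=13: q̂ = -6.5 + 10·13 = 123.5; r = 122.1 − 123.5 = -1.4
h=14: q̂ = -6.5 + 10·14 = 133.5; r = 134.5 − 133.5 = 1
SSE = 4 + 19.36 + 4.84 + 0.04 + 1.96 + 1 = 31.2
s = √(31.2/4) = √7.8 ≈ 2.7928

s = 2.7928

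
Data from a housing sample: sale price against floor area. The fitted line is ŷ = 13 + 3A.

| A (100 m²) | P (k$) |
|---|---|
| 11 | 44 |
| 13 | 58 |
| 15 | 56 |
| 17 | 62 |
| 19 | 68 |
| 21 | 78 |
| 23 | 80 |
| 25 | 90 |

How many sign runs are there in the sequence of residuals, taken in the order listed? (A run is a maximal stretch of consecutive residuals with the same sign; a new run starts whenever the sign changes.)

A=11: ŷ = 13 + 3·11 = 46; e = 44 − 46 = -2
A=13: ŷ = 13 + 3·13 = 52; e = 58 − 52 = 6
A=15: ŷ = 13 + 3·15 = 58; e = 56 − 58 = -2
A=17: ŷ = 13 + 3·17 = 64; e = 62 − 64 = -2
A=19: ŷ = 13 + 3·19 = 70; e = 68 − 70 = -2
A=21: ŷ = 13 + 3·21 = 76; e = 78 − 76 = 2
A=23: ŷ = 13 + 3·23 = 82; e = 80 − 82 = -2
A=25: ŷ = 13 + 3·25 = 88; e = 90 − 88 = 2
Signs: − + − − − + − +
Runs: −×1, +×1, −×3, +×1, −×1, +×1 → 6

6 runs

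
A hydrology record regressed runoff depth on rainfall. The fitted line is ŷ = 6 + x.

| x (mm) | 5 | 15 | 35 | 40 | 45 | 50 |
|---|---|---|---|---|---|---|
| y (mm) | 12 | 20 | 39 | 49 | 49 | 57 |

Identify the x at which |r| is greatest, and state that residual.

x=5: ŷ = 6 + 5 = 11; r = 12 − 11 = 1
x=15: ŷ = 6 + 15 = 21; r = 20 − 21 = -1
x=35: ŷ = 6 + 35 = 41; r = 39 − 41 = -2
x=40: ŷ = 6 + 40 = 46; r = 49 − 46 = 3
x=45: ŷ = 6 + 45 = 51; r = 49 − 51 = -2
x=50: ŷ = 6 + 50 = 56; r = 57 − 56 = 1
Largest |r| is 3 at x = 40, residual 3.

x = 40, r = 3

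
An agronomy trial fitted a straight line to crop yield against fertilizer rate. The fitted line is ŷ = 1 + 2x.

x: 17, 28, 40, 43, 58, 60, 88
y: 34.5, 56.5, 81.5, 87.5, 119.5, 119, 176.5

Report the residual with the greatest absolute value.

x=17: ŷ = 1 + 2·17 = 35; e = 34.5 − 35 = -0.5
x=28: ŷ = 1 + 2·28 = 57; e = 56.5 − 57 = -0.5
x=40: ŷ = 1 + 2·40 = 81; e = 81.5 − 81 = 0.5
x=43: ŷ = 1 + 2·43 = 87; e = 87.5 − 87 = 0.5
x=58: ŷ = 1 + 2·58 = 117; e = 119.5 − 117 = 2.5
x=60: ŷ = 1 + 2·60 = 121; e = 119 − 121 = -2
x=88: ŷ = 1 + 2·88 = 177; e = 176.5 − 177 = -0.5
Largest |e| is 2.5 at x = 58, residual 2.5.

e = 2.5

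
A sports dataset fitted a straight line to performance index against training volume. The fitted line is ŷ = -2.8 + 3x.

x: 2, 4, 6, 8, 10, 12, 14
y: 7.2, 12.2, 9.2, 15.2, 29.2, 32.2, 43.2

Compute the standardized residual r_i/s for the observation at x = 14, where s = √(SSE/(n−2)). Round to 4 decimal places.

0.8234

x=2: ŷ = -2.8 + 3·2 = 3.2; r = 7.2 − 3.2 = 4
x=4: ŷ = -2.8 + 3·4 = 9.2; r = 12.2 − 9.2 = 3
x=6: ŷ = -2.8 + 3·6 = 15.2; r = 9.2 − 15.2 = -6
x=8: ŷ = -2.8 + 3·8 = 21.2; r = 15.2 − 21.2 = -6
x=10: ŷ = -2.8 + 3·10 = 27.2; r = 29.2 − 27.2 = 2
x=12: ŷ = -2.8 + 3·12 = 33.2; r = 32.2 − 33.2 = -1
x=14: ŷ = -2.8 + 3·14 = 39.2; r = 43.2 − 39.2 = 4
SSE = 16 + 9 + 36 + 36 + 4 + 1 + 16 = 118
s = √(118/5) = 4.85798
r/s = 4 / 4.85798 = 0.8234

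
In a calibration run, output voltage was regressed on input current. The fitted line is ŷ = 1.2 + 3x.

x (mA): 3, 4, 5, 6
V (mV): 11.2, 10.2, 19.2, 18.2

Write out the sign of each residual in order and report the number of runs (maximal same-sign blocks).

x=3: ŷ = 1.2 + 3·3 = 10.2; r = 11.2 − 10.2 = 1
x=4: ŷ = 1.2 + 3·4 = 13.2; r = 10.2 − 13.2 = -3
x=5: ŷ = 1.2 + 3·5 = 16.2; r = 19.2 − 16.2 = 3
x=6: ŷ = 1.2 + 3·6 = 19.2; r = 18.2 − 19.2 = -1
Signs: + − + −
Runs: +×1, −×1, +×1, −×1 → 4

4 runs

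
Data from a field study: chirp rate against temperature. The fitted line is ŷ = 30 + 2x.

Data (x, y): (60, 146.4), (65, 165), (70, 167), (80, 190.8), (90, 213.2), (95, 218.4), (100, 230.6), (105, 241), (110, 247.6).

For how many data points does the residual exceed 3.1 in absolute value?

x=60: ŷ = 30 + 2·60 = 150; e = 146.4 − 150 = -3.6
x=65: ŷ = 30 + 2·65 = 160; e = 165 − 160 = 5
x=70: ŷ = 30 + 2·70 = 170; e = 167 − 170 = -3
x=80: ŷ = 30 + 2·80 = 190; e = 190.8 − 190 = 0.8
x=90: ŷ = 30 + 2·90 = 210; e = 213.2 − 210 = 3.2
x=95: ŷ = 30 + 2·95 = 220; e = 218.4 − 220 = -1.6
x=100: ŷ = 30 + 2·100 = 230; e = 230.6 − 230 = 0.6
x=105: ŷ = 30 + 2·105 = 240; e = 241 − 240 = 1
x=110: ŷ = 30 + 2·110 = 250; e = 247.6 − 250 = -2.4
|e| > 3.1: x=60 (|e|=3.6), x=65 (|e|=5), x=90 (|e|=3.2) → 3

3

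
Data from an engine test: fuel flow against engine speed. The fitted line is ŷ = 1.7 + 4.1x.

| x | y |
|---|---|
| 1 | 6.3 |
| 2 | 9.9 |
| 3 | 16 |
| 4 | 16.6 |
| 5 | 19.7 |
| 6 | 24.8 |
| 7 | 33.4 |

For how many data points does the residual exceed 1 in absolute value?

5

x=1: ŷ = 1.7 + 4.1·1 = 5.8; r = 6.3 − 5.8 = 0.5
x=2: ŷ = 1.7 + 4.1·2 = 9.9; r = 9.9 − 9.9 = 0
x=3: ŷ = 1.7 + 4.1·3 = 14; r = 16 − 14 = 2
x=4: ŷ = 1.7 + 4.1·4 = 18.1; r = 16.6 − 18.1 = -1.5
x=5: ŷ = 1.7 + 4.1·5 = 22.2; r = 19.7 − 22.2 = -2.5
x=6: ŷ = 1.7 + 4.1·6 = 26.3; r = 24.8 − 26.3 = -1.5
x=7: ŷ = 1.7 + 4.1·7 = 30.4; r = 33.4 − 30.4 = 3
|r| > 1: x=3 (|r|=2), x=4 (|r|=1.5), x=5 (|r|=2.5), x=6 (|r|=1.5), x=7 (|r|=3) → 5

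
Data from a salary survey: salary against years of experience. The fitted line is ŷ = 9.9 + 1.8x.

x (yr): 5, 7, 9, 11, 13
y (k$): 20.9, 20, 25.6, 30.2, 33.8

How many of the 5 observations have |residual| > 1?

2

x=5: ŷ = 9.9 + 1.8·5 = 18.9; e = 20.9 − 18.9 = 2
x=7: ŷ = 9.9 + 1.8·7 = 22.5; e = 20 − 22.5 = -2.5
x=9: ŷ = 9.9 + 1.8·9 = 26.1; e = 25.6 − 26.1 = -0.5
x=11: ŷ = 9.9 + 1.8·11 = 29.7; e = 30.2 − 29.7 = 0.5
x=13: ŷ = 9.9 + 1.8·13 = 33.3; e = 33.8 − 33.3 = 0.5
|e| > 1: x=5 (|e|=2), x=7 (|e|=2.5) → 2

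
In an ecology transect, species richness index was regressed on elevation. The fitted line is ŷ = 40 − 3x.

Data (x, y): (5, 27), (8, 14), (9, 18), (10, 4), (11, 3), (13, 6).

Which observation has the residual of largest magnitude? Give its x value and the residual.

x=5: ŷ = 40 − 3·5 = 25; e = 27 − 25 = 2
x=8: ŷ = 40 − 3·8 = 16; e = 14 − 16 = -2
x=9: ŷ = 40 − 3·9 = 13; e = 18 − 13 = 5
x=10: ŷ = 40 − 3·10 = 10; e = 4 − 10 = -6
x=11: ŷ = 40 − 3·11 = 7; e = 3 − 7 = -4
x=13: ŷ = 40 − 3·13 = 1; e = 6 − 1 = 5
Largest |e| is 6 at x = 10, residual -6.

x = 10, e = -6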